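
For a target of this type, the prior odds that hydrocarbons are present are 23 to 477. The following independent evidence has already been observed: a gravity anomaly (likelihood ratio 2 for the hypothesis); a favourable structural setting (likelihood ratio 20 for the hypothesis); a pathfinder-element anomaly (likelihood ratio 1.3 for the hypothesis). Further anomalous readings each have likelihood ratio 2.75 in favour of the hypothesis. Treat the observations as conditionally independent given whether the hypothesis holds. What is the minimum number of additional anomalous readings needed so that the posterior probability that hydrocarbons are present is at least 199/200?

Prior odds = 23/477.
Combined Bayes factor of the evidence already in hand = 2 × 20 × 1.3 = 52.
Odds after that evidence = (23/477) × 52 = 1196/477.
Target odds = 0.995/0.005 = 199.
Need 2.75ⁿ ≥ 199 ÷ (1196/477) = 94923/1196.
2.75⁴ = 57.19140625 falls short of 94923/1196 but 2.75⁵ = 161051/1024 reaches it, so n = 5.

5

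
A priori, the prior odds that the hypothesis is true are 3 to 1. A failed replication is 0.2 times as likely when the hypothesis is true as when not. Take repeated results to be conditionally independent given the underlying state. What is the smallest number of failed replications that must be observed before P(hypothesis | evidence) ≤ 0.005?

Prior odds = 3.
Likelihood ratio per failed replication = 0.2.
Target odds: 0.005 ÷ 0.995 = 1/199.
Require 0.2ⁿ ≤ 1/199 ÷ 3 = 1/597.
0.2³ = 0.008 is still above 1/597 but 0.2⁴ = 0.0016 is at or below it, so n = 4.

4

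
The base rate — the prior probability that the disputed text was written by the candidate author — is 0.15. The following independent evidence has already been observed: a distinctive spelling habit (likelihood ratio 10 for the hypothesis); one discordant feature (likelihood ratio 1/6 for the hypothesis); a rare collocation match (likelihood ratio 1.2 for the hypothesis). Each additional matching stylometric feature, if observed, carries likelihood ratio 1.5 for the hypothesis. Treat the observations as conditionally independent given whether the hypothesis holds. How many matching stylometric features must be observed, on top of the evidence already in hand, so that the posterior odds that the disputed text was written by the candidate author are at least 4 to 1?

Prior odds = 0.15/0.85 = 3/17.
Combined Bayes factor of the evidence already in hand = 10 × (1/6) × 1.2 = 2.
Odds after that evidence = (3/17) × 2 = 6/17.
Target odds = 4.
Need 1.5ⁿ ≥ 4 ÷ (6/17) = 34/3.
1.5⁵ = 7.59375 falls short of 34/3 but 1.5⁶ = 11.390625 reaches it, so n = 6.

6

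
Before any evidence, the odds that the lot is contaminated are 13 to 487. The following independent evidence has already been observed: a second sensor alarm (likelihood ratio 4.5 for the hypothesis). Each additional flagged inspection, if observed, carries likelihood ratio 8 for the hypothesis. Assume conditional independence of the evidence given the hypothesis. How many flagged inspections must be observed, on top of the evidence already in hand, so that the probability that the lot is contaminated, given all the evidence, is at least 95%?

3

Prior odds = 13/487.
Bayes factor of the evidence already in hand = 4.5.
Odds after that evidence = (13/487) × 4.5 = 117/974.
Target odds = 0.95/0.05 = 19.
Need 8ⁿ ≥ 19 ÷ (117/974) = 18506/117.
8² = 64 falls short of 18506/117 but 8³ = 512 reaches it, so n = 3.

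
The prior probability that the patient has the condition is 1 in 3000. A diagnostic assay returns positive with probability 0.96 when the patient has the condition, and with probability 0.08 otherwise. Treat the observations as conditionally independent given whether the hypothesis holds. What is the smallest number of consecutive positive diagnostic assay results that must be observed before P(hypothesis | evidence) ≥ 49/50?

5

Prior odds: (1/3000) ÷ (2999/3000) = 1/2999.
Likelihood ratio of a positive result = 0.96/0.08 = 12.
Target posterior odds = 0.98/0.02 = 49.
Need (1/2999) × 12ⁿ ≥ 49, i.e. 12ⁿ ≥ 146951.
12⁴ = 20736 falls short of 146951 but 12⁵ = 248832 reaches it, so n = 5.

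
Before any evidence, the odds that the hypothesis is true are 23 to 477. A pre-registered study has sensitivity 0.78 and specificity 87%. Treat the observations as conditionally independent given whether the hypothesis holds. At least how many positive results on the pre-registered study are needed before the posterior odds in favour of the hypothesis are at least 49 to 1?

Prior odds = 23/477.
False-positive rate = 1 − 0.87 = 0.13; likelihood ratio of a positive = 0.78/0.13 = 6.
Target odds = 49.
Require 6ⁿ ≥ 49 ÷ (23/477) = 23373/23.
6³ = 216 falls short of 23373/23 but 6⁴ = 1296 reaches it, so n = 4.

4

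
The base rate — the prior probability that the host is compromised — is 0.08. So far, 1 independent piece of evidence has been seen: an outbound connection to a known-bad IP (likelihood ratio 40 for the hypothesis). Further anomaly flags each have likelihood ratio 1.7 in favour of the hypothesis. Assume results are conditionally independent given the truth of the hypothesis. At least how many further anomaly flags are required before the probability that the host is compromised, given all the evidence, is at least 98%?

Prior odds = 0.08/0.92 = 2/23.
Bayes factor of the evidence already in hand = 40.
Odds after that evidence = (2/23) × 40 = 80/23.
Target odds = 0.98/0.02 = 49.
Need 1.7ⁿ ≥ 49 ÷ (80/23) = 14.0875.
1.7⁴ = 8.3521 falls short of 14.0875 but 1.7⁵ = 1419857/100000 reaches it, so n = 5.

5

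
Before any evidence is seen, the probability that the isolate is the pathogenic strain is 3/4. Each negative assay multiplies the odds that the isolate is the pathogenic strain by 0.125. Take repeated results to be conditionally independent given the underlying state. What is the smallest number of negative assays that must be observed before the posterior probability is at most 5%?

Prior odds = 0.75/0.25 = 3.
Likelihood ratio per negative assay = 0.125.
Target odds: 0.05 ÷ 0.95 = 1/19.
Need 3 × 0.125ⁿ ≤ 1/19, i.e. 0.125ⁿ ≤ 1/57.
0.125¹ = 0.125 is still above 1/57 but 0.125² = 0.015625 is at or below it, so n = 2.

2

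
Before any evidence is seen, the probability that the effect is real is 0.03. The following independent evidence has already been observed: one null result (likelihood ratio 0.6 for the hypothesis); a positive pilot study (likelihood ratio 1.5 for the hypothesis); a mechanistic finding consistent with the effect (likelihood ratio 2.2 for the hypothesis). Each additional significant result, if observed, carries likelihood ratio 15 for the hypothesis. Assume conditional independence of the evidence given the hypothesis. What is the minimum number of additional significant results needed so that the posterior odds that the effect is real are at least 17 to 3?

Prior odds = 0.03/0.97 = 3/97.
Combined Bayes factor of the evidence already in hand = 0.6 × 1.5 × 2.2 = 1.98.
Odds after that evidence = (3/97) × 1.98 = 297/4850.
Target odds = 17/3.
Need 15ⁿ ≥ 17/3 ÷ (297/4850) = 82450/891.
15¹ = 15 falls short of 82450/891 but 15² = 225 reaches it, so n = 2.

2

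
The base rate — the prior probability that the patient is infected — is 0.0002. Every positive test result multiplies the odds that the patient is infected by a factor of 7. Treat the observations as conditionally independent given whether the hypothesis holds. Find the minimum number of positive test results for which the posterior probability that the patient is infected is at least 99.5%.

Prior odds = 0.0002/0.9998 = 1/4999.
Likelihood ratio per positive test result = 7.
Target odds: 0.995 ÷ 0.005 = 199.
Need (1/4999) × 7ⁿ ≥ 199, i.e. 7ⁿ ≥ 994801.
7⁷ = 823543 falls short of 994801 but 7⁸ = 5764801 reaches it, so n = 8.

8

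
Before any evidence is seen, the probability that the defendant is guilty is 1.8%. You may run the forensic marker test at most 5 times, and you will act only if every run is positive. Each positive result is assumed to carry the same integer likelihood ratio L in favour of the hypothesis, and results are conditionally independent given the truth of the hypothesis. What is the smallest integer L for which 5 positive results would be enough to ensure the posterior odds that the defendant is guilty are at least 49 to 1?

Prior odds = 0.018/0.982 = 9/491.
Target odds = 49.
Need L⁵ ≥ 49 ÷ (9/491) = 24059/9.
4⁵ = 1024 < 24059/9 ≤ 3125 = 5⁵, so L = 5.

5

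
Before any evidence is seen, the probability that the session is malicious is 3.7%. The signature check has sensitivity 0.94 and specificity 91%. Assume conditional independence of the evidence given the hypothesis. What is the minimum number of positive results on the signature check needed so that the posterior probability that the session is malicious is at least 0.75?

2

Prior odds: 0.037 ÷ 0.963 = 37/963.
False-positive rate = 1 − 0.91 = 0.09; likelihood ratio of a positive = 0.94/0.09 = 94/9.
Target posterior odds = 0.75/0.25 = 3.
Need (37/963) × (94/9)ⁿ ≥ 3, i.e. (94/9)ⁿ ≥ 2889/37.
(94/9)¹ = 94/9 falls short of 2889/37 but (94/9)² = 8836/81 reaches it, so n = 2.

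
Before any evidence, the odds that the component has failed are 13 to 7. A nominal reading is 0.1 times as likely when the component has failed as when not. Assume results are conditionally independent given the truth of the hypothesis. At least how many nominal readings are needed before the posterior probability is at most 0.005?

Prior odds = 13/7.
Likelihood ratio per nominal reading = 0.1.
Target odds: 0.005 ÷ 0.995 = 1/199.
Need (13/7) × 0.1ⁿ ≤ 1/199, i.e. 0.1ⁿ ≤ 7/2587.
0.1² = 0.01 is still above 7/2587 but 0.1³ = 0.001 is at or below it, so n = 3.

3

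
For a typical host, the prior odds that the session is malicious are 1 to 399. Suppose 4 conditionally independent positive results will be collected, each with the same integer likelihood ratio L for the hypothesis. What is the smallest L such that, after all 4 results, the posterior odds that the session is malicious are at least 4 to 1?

7

Prior odds = 1/399.
Target odds = 4.
Need L⁴ ≥ 4 ÷ (1/399) = 1596.
6⁴ = 1296 < 1596 ≤ 2401 = 7⁴, so L = 7.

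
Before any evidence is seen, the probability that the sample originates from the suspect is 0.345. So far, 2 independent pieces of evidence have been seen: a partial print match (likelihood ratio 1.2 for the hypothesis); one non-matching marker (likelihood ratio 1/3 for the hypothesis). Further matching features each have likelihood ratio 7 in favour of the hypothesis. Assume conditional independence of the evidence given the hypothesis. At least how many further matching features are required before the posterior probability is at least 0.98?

3

Prior odds = 0.345/0.655 = 69/131.
Combined Bayes factor of the evidence already in hand = 1.2 × (1/3) = 0.4.
Odds after that evidence = (69/131) × 0.4 = 138/655.
Target odds = 0.98/0.02 = 49.
Need 7ⁿ ≥ 49 ÷ (138/655) = 32095/138.
7² = 49 falls short of 32095/138 but 7³ = 343 reaches it, so n = 3.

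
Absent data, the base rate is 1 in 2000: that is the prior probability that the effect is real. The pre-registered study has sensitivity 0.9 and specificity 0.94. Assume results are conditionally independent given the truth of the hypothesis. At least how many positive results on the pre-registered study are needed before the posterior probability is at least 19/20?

4

Prior odds = 0.0005/0.9995 = 1/1999.
False-positive rate = 1 − 0.94 = 0.06; likelihood ratio of a positive = 0.9/0.06 = 15.
Target odds: 0.95 ÷ 0.05 = 19.
Require 15ⁿ ≥ 19 ÷ (1/1999) = 37981.
15³ = 3375 falls short of 37981 but 15⁴ = 50625 reaches it, so n = 4.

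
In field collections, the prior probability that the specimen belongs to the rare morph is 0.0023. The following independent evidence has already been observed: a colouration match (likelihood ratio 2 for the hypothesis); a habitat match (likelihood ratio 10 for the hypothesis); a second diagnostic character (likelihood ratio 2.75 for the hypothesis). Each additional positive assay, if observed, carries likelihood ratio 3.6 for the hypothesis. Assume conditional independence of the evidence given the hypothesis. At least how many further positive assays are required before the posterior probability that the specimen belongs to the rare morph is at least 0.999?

Prior odds = 0.0023/0.9977 = 23/9977.
Combined Bayes factor of the evidence already in hand = 2 × 10 × 2.75 = 55.
Odds after that evidence = (23/9977) × 55 = 115/907.
Target odds = 0.999/0.001 = 999.
Need 3.6ⁿ ≥ 999 ÷ (115/907) = 906093/115.
3.6⁷ = 612220032/78125 falls short of 906093/115 but 3.6⁸ ≈28211.1 reaches it, so n = 8.

8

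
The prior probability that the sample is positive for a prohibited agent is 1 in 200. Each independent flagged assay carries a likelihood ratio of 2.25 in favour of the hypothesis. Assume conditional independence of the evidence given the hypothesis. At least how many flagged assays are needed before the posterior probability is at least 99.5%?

14

Prior odds: 0.005 ÷ 0.995 = 1/199.
Likelihood ratio per flagged assay = 2.25.
Target odds: 0.995 ÷ 0.005 = 199.
Need (1/199) × 2.25ⁿ ≥ 199, i.e. 2.25ⁿ ≥ 39601.
2.25¹³ ≈37876.8 falls short of 39601 but 2.25¹⁴ ≈85222.7 reaches it, so n = 14.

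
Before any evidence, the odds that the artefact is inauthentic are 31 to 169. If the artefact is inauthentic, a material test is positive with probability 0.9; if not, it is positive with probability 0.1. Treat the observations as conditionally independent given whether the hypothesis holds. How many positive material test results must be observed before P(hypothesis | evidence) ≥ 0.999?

Prior odds = 31/169.
Likelihood ratio of a positive = 0.9/0.1 = 9.
Target odds: 0.999 ÷ 0.001 = 999.
Need (31/169) × 9ⁿ ≥ 999, i.e. 9ⁿ ≥ 168831/31.
9³ = 729 falls short of 168831/31 but 9⁴ = 6561 reaches it, so n = 4.

4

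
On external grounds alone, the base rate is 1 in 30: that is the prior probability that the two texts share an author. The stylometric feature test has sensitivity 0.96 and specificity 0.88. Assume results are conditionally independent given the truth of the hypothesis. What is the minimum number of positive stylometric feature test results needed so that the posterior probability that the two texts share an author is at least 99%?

4

Prior odds: (1/30) ÷ (29/30) = 1/29.
False-positive rate = 1 − 0.88 = 0.12; likelihood ratio of a positive = 0.96/0.12 = 8.
Target odds: 0.99 ÷ 0.01 = 99.
Require 8ⁿ ≥ 99 ÷ (1/29) = 2871.
8³ = 512 falls short of 2871 but 8⁴ = 4096 reaches it, so n = 4.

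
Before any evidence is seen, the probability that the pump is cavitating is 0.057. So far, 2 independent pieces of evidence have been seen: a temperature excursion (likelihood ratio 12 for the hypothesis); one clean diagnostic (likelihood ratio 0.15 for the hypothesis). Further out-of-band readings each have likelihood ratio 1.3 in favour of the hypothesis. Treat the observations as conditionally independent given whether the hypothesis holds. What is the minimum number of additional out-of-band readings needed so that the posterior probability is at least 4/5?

Prior odds = 0.057/0.943 = 57/943.
Combined Bayes factor of the evidence already in hand = 12 × 0.15 = 1.8.
Odds after that evidence = (57/943) × 1.8 = 513/4715.
Target odds = 0.8/0.2 = 4.
Need 1.3ⁿ ≥ 4 ÷ (513/4715) = 18860/513.
1.3¹³ ≈30.2875 falls short of 18860/513 but 1.3¹⁴ ≈39.3738 reaches it, so n = 14.

14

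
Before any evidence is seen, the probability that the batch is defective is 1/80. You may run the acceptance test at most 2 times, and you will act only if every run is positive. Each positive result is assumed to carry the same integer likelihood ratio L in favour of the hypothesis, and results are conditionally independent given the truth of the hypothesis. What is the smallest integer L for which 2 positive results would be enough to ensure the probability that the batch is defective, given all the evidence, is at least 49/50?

63

Prior odds = 0.0125/0.9875 = 1/79.
Target odds = 0.98/0.02 = 49.
Need L² ≥ 49 ÷ (1/79) = 3871.
62² = 3844 < 3871 ≤ 3969 = 63², so L = 63.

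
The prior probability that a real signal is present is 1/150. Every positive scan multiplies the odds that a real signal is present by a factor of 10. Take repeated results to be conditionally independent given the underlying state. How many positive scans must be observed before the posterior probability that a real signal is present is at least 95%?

Prior odds: (1/150) ÷ (149/150) = 1/149.
Likelihood ratio per positive scan = 10.
Target posterior odds = 0.95/0.05 = 19.
Need (1/149) × 10ⁿ ≥ 19, i.e. 10ⁿ ≥ 2831.
10³ = 1000 falls short of 2831 but 10⁴ = 10000 reaches it, so n = 4.

4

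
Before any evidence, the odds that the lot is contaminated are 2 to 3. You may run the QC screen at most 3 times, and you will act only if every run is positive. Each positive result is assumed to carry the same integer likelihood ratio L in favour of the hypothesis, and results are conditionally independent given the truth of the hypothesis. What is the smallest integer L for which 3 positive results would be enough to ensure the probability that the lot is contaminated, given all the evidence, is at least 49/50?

5

Prior odds = 2/3.
Target odds = 0.98/0.02 = 49.
Need L³ ≥ 49 ÷ (2/3) = 73.5.
4³ = 64 < 73.5 ≤ 125 = 5³, so L = 5.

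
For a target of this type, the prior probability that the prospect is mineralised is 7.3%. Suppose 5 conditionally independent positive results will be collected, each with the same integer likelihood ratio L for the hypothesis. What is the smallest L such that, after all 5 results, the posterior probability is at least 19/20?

3

Prior odds = 0.073/0.927 = 73/927.
Target odds = 0.95/0.05 = 19.
Need L⁵ ≥ 19 ÷ (73/927) = 17613/73.
2⁵ = 32 < 17613/73 ≤ 243 = 3⁵, so L = 3.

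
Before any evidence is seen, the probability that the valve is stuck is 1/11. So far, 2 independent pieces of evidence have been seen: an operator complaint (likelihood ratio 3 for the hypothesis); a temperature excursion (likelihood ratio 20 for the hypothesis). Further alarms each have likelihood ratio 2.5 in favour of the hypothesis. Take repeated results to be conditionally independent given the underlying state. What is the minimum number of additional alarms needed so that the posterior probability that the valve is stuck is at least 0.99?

Prior odds = (1/11)/(10/11) = 0.1.
Combined Bayes factor of the evidence already in hand = 3 × 20 = 60.
Odds after that evidence = 0.1 × 60 = 6.
Target odds = 0.99/0.01 = 99.
Need 2.5ⁿ ≥ 99 ÷ 6 = 16.5.
2.5³ = 15.625 falls short of 16.5 but 2.5⁴ = 39.0625 reaches it, so n = 4.

4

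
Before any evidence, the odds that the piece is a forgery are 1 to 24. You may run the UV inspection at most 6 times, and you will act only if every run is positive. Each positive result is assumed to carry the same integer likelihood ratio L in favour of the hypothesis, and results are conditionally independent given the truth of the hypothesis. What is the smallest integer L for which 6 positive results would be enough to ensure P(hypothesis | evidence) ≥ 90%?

3

Prior odds = 1/24.
Target odds = 0.9/0.1 = 9.
Need L⁶ ≥ 9 ÷ (1/24) = 216.
2⁶ = 64 < 216 ≤ 729 = 3⁶, so L = 3.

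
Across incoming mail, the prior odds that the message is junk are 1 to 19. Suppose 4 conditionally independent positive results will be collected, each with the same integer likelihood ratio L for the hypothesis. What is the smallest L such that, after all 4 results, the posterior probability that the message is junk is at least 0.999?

Prior odds = 1/19.
Target odds = 0.999/0.001 = 999.
Need L⁴ ≥ 999 ÷ (1/19) = 18981.
11⁴ = 14641 < 18981 ≤ 20736 = 12⁴, so L = 12.

12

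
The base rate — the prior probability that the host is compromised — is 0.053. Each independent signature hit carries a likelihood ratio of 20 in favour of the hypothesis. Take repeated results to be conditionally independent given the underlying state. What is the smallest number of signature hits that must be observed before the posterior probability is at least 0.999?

Prior odds = 0.053/0.947 = 53/947.
Likelihood ratio per signature hit = 20.
Target odds: 0.999 ÷ 0.001 = 999.
Need (53/947) × 20ⁿ ≥ 999, i.e. 20ⁿ ≥ 946053/53.
20³ = 8000 falls short of 946053/53 but 20⁴ = 160000 reaches it, so n = 4.

4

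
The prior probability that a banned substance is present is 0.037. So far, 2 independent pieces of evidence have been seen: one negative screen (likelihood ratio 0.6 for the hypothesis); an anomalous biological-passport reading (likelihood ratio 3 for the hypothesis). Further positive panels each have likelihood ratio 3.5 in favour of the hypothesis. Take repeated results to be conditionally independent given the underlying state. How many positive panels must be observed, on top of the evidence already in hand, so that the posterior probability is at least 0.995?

7

Prior odds = 0.037/0.963 = 37/963.
Combined Bayes factor of the evidence already in hand = 0.6 × 3 = 1.8.
Odds after that evidence = (37/963) × 1.8 = 37/535.
Target odds = 0.995/0.005 = 199.
Need 3.5ⁿ ≥ 199 ÷ (37/535) = 106465/37.
3.5⁶ = 1838.265625 falls short of 106465/37 but 3.5⁷ = 823543/128 reaches it, so n = 7.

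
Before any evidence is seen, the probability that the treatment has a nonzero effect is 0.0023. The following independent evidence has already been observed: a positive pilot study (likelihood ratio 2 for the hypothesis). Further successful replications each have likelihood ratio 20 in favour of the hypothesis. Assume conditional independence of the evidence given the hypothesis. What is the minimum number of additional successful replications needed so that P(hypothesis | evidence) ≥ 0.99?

Prior odds = 0.0023/0.9977 = 23/9977.
Bayes factor of the evidence already in hand = 2.
Odds after that evidence = (23/9977) × 2 = 46/9977.
Target odds = 0.99/0.01 = 99.
Need 20ⁿ ≥ 99 ÷ (46/9977) = 987723/46.
20³ = 8000 falls short of 987723/46 but 20⁴ = 160000 reaches it, so n = 4.

4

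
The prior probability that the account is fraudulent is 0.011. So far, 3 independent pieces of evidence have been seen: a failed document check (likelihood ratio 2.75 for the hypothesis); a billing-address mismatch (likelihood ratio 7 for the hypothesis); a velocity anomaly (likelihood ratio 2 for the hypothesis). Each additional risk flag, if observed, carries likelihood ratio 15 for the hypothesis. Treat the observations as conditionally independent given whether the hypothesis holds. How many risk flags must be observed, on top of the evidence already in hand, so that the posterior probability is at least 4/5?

1

Prior odds = 0.011/0.989 = 11/989.
Combined Bayes factor of the evidence already in hand = 2.75 × 7 × 2 = 38.5.
Odds after that evidence = (11/989) × 38.5 = 847/1978.
Target odds = 0.8/0.2 = 4.
Need 15ⁿ ≥ 4 ÷ (847/1978) = 7912/847.
15¹ = 15, which meets the required 7912/847; so n = 1.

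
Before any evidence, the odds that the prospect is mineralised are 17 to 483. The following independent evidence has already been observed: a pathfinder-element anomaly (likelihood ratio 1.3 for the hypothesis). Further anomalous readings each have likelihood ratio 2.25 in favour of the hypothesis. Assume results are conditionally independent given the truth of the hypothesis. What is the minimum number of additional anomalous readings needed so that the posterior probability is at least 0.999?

Prior odds = 17/483.
Bayes factor of the evidence already in hand = 1.3.
Odds after that evidence = (17/483) × 1.3 = 221/4830.
Target odds = 0.999/0.001 = 999.
Need 2.25ⁿ ≥ 999 ÷ (221/4830) = 4825170/221.
2.25¹² ≈16834.1 falls short of 4825170/221 but 2.25¹³ ≈37876.8 reaches it, so n = 13.

13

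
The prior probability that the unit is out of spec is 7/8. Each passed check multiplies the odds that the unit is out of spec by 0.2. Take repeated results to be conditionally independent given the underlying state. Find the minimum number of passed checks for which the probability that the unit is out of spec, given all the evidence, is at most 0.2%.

6

Prior odds = 0.875/0.125 = 7.
Likelihood ratio per passed check = 0.2.
Target odds: 0.002 ÷ 0.998 = 1/499.
Need 7 × 0.2ⁿ ≤ 1/499, i.e. 0.2ⁿ ≤ 1/3493.
0.2⁵ = 0.00032 is still above 1/3493 but 0.2⁶ = 1/15625 is at or below it, so n = 6.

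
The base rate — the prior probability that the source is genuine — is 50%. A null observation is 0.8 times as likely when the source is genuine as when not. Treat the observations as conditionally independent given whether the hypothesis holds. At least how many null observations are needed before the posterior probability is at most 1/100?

Prior odds = 0.5/0.5 = 1.
Likelihood ratio per null observation = 0.8.
Target odds: 0.01 ÷ 0.99 = 1/99.
Require 0.8ⁿ ≤ 1/99 ÷ 1 = 1/99.
0.8²⁰ ≈0.0115292 is still above 1/99 but 0.8²¹ ≈0.00922337 is at or below it, so n = 21.

21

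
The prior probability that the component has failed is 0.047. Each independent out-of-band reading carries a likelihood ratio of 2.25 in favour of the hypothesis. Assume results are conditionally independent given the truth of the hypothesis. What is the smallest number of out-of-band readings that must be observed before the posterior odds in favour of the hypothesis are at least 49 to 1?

Prior odds: 0.047 ÷ 0.953 = 47/953.
Likelihood ratio per out-of-band reading = 2.25.
Target odds = 49.
Need (47/953) × 2.25ⁿ ≥ 49, i.e. 2.25ⁿ ≥ 46697/47.
2.25⁸ = 43046721/65536 falls short of 46697/47 but 2.25⁹ = 387420489/262144 reaches it, so n = 9.

9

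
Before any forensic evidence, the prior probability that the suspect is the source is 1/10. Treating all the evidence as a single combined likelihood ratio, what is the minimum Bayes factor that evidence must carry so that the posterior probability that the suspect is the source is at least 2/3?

Prior odds = 0.1/0.9 = 1/9.
Target odds = (2/3)/(1/3) = 2.
Required Bayes factor = 2 ÷ (1/9) = 18.

18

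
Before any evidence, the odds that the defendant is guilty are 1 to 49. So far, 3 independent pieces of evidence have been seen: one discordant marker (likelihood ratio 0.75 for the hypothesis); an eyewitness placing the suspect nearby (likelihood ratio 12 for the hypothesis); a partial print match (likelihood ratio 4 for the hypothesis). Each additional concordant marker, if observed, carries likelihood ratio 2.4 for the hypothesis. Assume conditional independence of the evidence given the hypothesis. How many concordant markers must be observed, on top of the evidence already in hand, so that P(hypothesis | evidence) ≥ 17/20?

3

Prior odds = 1/49.
Combined Bayes factor of the evidence already in hand = 0.75 × 12 × 4 = 36.
Odds after that evidence = (1/49) × 36 = 36/49.
Target odds = 0.85/0.15 = 17/3.
Need 2.4ⁿ ≥ 17/3 ÷ (36/49) = 833/108.
2.4² = 5.76 falls short of 833/108 but 2.4³ = 13.824 reaches it, so n = 3.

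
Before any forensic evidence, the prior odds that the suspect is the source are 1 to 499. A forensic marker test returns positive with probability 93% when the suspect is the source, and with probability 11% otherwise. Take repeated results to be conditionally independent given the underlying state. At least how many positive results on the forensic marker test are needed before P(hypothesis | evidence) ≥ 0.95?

Prior odds = 1/499.
Likelihood ratio of a positive result = 0.93/0.11 = 93/11.
Target posterior odds = 0.95/0.05 = 19.
Need (1/499) × (93/11)ⁿ ≥ 19, i.e. (93/11)ⁿ ≥ 9481.
(93/11)⁴ = 74805201/14641 falls short of 9481 but (93/11)⁵ ≈43196.8 reaches it, so n = 5.

5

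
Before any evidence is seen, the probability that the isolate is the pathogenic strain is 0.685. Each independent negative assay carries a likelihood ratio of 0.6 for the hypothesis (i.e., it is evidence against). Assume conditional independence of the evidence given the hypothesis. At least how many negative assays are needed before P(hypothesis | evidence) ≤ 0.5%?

12

Prior odds: 0.685 ÷ 0.315 = 137/63.
Likelihood ratio per negative assay = 0.6.
Target posterior odds = 0.005/0.995 = 1/199.
Need (137/63) × 0.6ⁿ ≤ 1/199, i.e. 0.6ⁿ ≤ 63/27263.
0.6¹¹ = 177147/48828125 is still above 63/27263 but 0.6¹² = 531441/244140625 is at or below it, so n = 12.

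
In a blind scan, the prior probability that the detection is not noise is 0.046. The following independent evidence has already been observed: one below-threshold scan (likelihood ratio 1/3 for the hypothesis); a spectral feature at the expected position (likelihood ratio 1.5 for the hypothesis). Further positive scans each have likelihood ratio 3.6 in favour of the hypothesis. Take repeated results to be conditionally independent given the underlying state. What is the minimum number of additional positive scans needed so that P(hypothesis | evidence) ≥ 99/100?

7

Prior odds = 0.046/0.954 = 23/477.
Combined Bayes factor of the evidence already in hand = (1/3) × 1.5 = 0.5.
Odds after that evidence = (23/477) × 0.5 = 23/954.
Target odds = 0.99/0.01 = 99.
Need 3.6ⁿ ≥ 99 ÷ (23/954) = 94446/23.
3.6⁶ = 34012224/15625 falls short of 94446/23 but 3.6⁷ = 612220032/78125 reaches it, so n = 7.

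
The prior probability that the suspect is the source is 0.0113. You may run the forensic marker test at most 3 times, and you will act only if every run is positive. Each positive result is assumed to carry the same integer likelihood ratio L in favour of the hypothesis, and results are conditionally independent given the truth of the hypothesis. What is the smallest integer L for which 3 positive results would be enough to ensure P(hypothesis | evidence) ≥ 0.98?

Prior odds = 0.0113/0.9887 = 113/9887.
Target odds = 0.98/0.02 = 49.
Need L³ ≥ 49 ÷ (113/9887) = 484463/113.
16³ = 4096 < 484463/113 ≤ 4913 = 17³, so L = 17.

17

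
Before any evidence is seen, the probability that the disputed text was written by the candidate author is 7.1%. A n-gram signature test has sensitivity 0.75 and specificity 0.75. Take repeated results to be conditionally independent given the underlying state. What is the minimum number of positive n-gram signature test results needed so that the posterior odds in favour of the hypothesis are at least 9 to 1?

5

Prior odds: 0.071 ÷ 0.929 = 71/929.
False-positive rate = 1 − 0.75 = 0.25; likelihood ratio of a positive = 0.75/0.25 = 3.
Target odds = 9.
Need (71/929) × 3ⁿ ≥ 9, i.e. 3ⁿ ≥ 8361/71.
3⁴ = 81 falls short of 8361/71 but 3⁵ = 243 reaches it, so n = 5.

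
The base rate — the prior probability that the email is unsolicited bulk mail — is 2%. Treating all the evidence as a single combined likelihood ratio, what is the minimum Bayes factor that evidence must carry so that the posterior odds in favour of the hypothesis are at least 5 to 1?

245

Prior odds = 0.02/0.98 = 1/49.
Target odds = 5.
Required Bayes factor = 5 ÷ (1/49) = 245.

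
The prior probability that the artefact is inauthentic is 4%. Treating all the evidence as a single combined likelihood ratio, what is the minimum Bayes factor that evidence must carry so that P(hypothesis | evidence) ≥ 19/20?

456

Prior odds = 0.04/0.96 = 1/24.
Target odds = 0.95/0.05 = 19.
Required Bayes factor = 19 ÷ (1/24) = 456.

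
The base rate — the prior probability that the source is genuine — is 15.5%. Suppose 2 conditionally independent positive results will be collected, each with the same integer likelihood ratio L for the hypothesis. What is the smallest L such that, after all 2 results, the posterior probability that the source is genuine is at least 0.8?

5

Prior odds = 0.155/0.845 = 31/169.
Target odds = 0.8/0.2 = 4.
Need L² ≥ 4 ÷ (31/169) = 676/31.
4² = 16 < 676/31 ≤ 25 = 5², so L = 5.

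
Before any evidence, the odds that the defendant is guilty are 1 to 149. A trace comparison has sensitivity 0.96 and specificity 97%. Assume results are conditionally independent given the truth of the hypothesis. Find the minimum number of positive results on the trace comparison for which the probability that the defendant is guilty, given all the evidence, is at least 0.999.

4

Prior odds = 1/149.
False-positive rate = 1 − 0.97 = 0.03; likelihood ratio of a positive = 0.96/0.03 = 32.
Target posterior odds = 0.999/0.001 = 999.
Require 32ⁿ ≥ 999 ÷ (1/149) = 148851.
32³ = 32768 falls short of 148851 but 32⁴ = 1048576 reaches it, so n = 4.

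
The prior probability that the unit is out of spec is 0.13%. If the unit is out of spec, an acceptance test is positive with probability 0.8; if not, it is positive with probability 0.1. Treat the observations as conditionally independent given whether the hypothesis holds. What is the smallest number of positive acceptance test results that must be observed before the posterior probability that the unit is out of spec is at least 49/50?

Prior odds = 0.0013/0.9987 = 13/9987.
Likelihood ratio of a positive = 0.8/0.1 = 8.
Target odds: 0.98 ÷ 0.02 = 49.
Need (13/9987) × 8ⁿ ≥ 49, i.e. 8ⁿ ≥ 489363/13.
8⁵ = 32768 falls short of 489363/13 but 8⁶ = 262144 reaches it, so n = 6.

6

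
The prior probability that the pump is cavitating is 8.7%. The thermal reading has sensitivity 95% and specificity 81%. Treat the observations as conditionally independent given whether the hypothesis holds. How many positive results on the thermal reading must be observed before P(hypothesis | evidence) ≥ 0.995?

Prior odds = 0.087/0.913 = 87/913.
False-positive rate = 1 − 0.81 = 0.19; likelihood ratio of a positive = 0.95/0.19 = 5.
Target posterior odds = 0.995/0.005 = 199.
Require 5ⁿ ≥ 199 ÷ (87/913) = 181687/87.
5⁴ = 625 falls short of 181687/87 but 5⁵ = 3125 reaches it, so n = 5.

5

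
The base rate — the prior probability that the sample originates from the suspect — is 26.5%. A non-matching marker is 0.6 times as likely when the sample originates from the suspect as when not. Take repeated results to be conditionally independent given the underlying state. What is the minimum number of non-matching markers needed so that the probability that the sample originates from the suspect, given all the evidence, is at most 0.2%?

Prior odds: 0.265 ÷ 0.735 = 53/147.
Likelihood ratio per non-matching marker = 0.6.
Target odds: 0.002 ÷ 0.998 = 1/499.
Require 0.6ⁿ ≤ 1/499 ÷ (53/147) = 147/26447.
0.6¹⁰ = 59049/9765625 is still above 147/26447 but 0.6¹¹ = 177147/48828125 is at or below it, so n = 11.

11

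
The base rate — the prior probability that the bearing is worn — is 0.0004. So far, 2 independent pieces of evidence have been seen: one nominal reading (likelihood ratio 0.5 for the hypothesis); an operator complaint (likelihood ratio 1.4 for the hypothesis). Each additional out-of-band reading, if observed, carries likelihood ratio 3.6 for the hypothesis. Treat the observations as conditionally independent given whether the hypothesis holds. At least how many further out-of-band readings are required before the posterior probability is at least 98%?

Prior odds = 0.0004/0.9996 = 1/2499.
Combined Bayes factor of the evidence already in hand = 0.5 × 1.4 = 0.7.
Odds after that evidence = (1/2499) × 0.7 = 1/3570.
Target odds = 0.98/0.02 = 49.
Need 3.6ⁿ ≥ 49 ÷ (1/3570) = 174930.
3.6⁹ ≈101560 falls short of 174930 but 3.6¹⁰ ≈365616 reaches it, so n = 10.

10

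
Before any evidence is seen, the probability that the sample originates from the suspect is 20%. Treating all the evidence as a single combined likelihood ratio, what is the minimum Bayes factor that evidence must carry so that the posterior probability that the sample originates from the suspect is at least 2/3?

Prior odds = 0.2/0.8 = 0.25.
Target odds = (2/3)/(1/3) = 2.
Required Bayes factor = 2 ÷ 0.25 = 8.

8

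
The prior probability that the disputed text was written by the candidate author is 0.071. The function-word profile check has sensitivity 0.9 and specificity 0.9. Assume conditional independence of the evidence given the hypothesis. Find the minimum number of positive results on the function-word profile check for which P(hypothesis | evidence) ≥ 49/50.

Prior odds: 0.071 ÷ 0.929 = 71/929.
False-positive rate = 1 − 0.9 = 0.1; likelihood ratio of a positive = 0.9/0.1 = 9.
Target odds: 0.98 ÷ 0.02 = 49.
Require 9ⁿ ≥ 49 ÷ (71/929) = 45521/71.
9² = 81 falls short of 45521/71 but 9³ = 729 reaches it, so n = 3.

3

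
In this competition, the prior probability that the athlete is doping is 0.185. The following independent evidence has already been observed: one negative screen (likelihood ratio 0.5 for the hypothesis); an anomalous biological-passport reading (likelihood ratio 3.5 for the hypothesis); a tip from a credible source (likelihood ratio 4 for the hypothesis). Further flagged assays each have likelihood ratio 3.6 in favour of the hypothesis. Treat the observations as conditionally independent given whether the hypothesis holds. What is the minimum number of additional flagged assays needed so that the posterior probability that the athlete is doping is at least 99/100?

4

Prior odds = 0.185/0.815 = 37/163.
Combined Bayes factor of the evidence already in hand = 0.5 × 3.5 × 4 = 7.
Odds after that evidence = (37/163) × 7 = 259/163.
Target odds = 0.99/0.01 = 99.
Need 3.6ⁿ ≥ 99 ÷ (259/163) = 16137/259.
3.6³ = 46.656 falls short of 16137/259 but 3.6⁴ = 167.9616 reaches it, so n = 4.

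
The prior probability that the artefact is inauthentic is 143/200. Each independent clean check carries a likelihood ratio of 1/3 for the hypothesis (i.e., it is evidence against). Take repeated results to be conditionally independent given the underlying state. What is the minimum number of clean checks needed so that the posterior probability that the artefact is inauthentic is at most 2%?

5

Prior odds: 0.715 ÷ 0.285 = 143/57.
Likelihood ratio per clean check = 1/3.
Target odds: 0.02 ÷ 0.98 = 1/49.
Require (1/3)ⁿ ≤ 1/49 ÷ (143/57) = 57/7007.
(1/3)⁴ = 1/81 is still above 57/7007 but (1/3)⁵ = 1/243 is at or below it, so n = 5.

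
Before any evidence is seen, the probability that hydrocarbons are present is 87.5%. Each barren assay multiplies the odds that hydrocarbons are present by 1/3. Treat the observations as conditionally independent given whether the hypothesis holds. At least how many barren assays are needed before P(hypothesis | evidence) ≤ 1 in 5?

Prior odds = 0.875/0.125 = 7.
Likelihood ratio per barren assay = 1/3.
Target odds: 0.2 ÷ 0.8 = 0.25.
Require (1/3)ⁿ ≤ 0.25 ÷ 7 = 1/28.
(1/3)³ = 1/27 is still above 1/28 but (1/3)⁴ = 1/81 is at or below it, so n = 4.

4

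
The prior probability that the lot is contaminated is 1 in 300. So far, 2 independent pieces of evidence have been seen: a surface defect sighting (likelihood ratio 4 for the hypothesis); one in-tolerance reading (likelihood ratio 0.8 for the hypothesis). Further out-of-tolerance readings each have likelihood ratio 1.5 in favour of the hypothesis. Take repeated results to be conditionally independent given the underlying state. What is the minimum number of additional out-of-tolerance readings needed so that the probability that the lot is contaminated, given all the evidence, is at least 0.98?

21

Prior odds = (1/300)/(299/300) = 1/299.
Combined Bayes factor of the evidence already in hand = 4 × 0.8 = 3.2.
Odds after that evidence = (1/299) × 3.2 = 16/1495.
Target odds = 0.98/0.02 = 49.
Need 1.5ⁿ ≥ 49 ÷ (16/1495) = 4578.4375.
1.5²⁰ ≈3325.26 falls short of 4578.4375 but 1.5²¹ ≈4987.89 reaches it, so n = 21.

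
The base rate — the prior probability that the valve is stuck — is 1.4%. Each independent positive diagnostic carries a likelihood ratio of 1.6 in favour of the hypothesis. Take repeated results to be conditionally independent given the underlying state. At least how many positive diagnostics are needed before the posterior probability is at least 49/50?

18

Prior odds: 0.014 ÷ 0.986 = 7/493.
Likelihood ratio per positive diagnostic = 1.6.
Target posterior odds = 0.98/0.02 = 49.
Require 1.6ⁿ ≥ 49 ÷ (7/493) = 3451.
1.6¹⁷ ≈2951.48 falls short of 3451 but 1.6¹⁸ ≈4722.37 reaches it, so n = 18.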